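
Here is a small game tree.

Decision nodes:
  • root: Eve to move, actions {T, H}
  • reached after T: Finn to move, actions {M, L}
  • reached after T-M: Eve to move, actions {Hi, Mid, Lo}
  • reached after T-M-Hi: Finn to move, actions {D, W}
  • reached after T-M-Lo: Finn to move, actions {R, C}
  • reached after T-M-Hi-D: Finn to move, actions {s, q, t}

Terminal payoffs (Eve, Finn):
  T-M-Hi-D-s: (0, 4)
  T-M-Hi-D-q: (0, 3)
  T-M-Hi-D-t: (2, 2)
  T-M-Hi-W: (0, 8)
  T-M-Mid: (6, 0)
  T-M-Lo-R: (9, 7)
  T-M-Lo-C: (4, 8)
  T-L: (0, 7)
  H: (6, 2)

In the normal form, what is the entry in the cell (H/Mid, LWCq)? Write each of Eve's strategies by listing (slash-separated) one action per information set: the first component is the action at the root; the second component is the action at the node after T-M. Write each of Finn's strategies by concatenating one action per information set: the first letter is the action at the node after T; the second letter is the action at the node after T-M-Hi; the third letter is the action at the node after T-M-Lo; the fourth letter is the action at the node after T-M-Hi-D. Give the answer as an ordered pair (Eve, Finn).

(6, 2)

Trace the play path from the root:
  Eve plays H
→ terminal payoff (6, 2).
(Eve's choice at the node after T-M is never reached on this path, so it doesn't affect the outcome.)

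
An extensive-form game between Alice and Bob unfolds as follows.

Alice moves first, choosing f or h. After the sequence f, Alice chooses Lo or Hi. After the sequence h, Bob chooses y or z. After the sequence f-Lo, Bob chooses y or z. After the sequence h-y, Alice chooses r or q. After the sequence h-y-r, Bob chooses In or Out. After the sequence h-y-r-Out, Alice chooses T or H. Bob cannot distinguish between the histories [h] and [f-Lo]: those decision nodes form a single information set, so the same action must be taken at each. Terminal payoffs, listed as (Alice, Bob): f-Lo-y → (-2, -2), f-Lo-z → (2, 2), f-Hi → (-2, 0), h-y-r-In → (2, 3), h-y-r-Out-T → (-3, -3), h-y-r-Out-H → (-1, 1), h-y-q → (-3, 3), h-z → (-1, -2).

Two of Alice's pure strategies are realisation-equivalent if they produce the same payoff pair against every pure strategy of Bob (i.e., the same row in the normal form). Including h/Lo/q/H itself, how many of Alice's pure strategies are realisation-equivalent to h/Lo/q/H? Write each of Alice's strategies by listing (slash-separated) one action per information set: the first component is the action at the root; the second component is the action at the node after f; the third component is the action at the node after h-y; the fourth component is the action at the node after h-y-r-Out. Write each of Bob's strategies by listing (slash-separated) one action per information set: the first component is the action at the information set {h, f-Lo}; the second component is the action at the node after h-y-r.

Row for h/Lo/q/H (columns y/In, y/Out, z/In, z/Out): (-3,3) (-3,3) (-1,-2) (-1,-2).
Under h/Lo/q/H, Alice's choice at the node after f and at the node after h-y-r-Out can never be reached regardless of what Bob does, so varying those choices leaves every outcome unchanged.
Holding the reachable choices fixed and varying the unreachable ones freely already gives 2 × 2 = 4 equivalent strategies.
No other strategy reproduces this row, so those 4 are the full class: h/Lo/q/T, h/Lo/q/H, h/Hi/q/T, h/Hi/q/H.

4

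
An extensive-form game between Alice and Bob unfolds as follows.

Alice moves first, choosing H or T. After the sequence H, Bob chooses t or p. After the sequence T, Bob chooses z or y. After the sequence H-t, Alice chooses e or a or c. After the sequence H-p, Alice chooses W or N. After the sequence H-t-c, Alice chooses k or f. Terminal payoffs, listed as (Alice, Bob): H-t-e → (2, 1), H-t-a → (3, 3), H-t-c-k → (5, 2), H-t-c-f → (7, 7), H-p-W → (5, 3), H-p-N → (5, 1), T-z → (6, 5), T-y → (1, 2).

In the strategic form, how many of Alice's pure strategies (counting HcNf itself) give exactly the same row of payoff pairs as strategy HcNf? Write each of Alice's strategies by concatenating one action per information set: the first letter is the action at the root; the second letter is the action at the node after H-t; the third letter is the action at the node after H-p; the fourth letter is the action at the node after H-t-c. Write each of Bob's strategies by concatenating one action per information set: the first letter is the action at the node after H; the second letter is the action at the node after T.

Row for HcNf (columns tz, ty, pz, py): (7,7) (7,7) (5,1) (5,1).
Every one of Alice's information sets is on the play path for some reply by Bob when Alice follows HcNf.
Changing the action at any of them therefore changes at least one column, so only HcNf itself gives this row.

1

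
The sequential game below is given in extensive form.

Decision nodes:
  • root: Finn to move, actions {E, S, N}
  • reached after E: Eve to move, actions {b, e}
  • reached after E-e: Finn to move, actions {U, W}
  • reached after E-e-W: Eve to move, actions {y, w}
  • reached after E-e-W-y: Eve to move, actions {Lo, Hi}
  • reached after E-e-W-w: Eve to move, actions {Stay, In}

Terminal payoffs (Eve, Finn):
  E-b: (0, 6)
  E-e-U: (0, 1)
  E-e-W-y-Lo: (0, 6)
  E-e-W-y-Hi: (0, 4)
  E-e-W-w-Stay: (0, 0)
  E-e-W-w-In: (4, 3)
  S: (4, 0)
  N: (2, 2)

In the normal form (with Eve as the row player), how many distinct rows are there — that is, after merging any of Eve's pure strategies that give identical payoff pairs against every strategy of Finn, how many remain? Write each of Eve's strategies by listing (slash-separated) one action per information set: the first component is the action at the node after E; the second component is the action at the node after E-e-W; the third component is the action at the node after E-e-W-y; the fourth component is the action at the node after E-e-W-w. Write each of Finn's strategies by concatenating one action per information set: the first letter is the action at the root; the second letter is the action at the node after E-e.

Eve has 16 pure strategies: b/y/Lo/Stay, b/y/Lo/In, b/y/Hi/Stay, b/y/Hi/In, b/w/Lo/Stay, b/w/Lo/In, b/w/Hi/Stay, b/w/Hi/In, e/y/Lo/Stay, e/y/Lo/In, e/y/Hi/Stay, e/y/Hi/In, e/w/Lo/Stay, e/w/Lo/In, e/w/Hi/Stay, e/w/Hi/In. Columns: EU, EW, SU, SW, NU, NW.
{b/y/Lo/Stay, b/y/Lo/In, b/y/Hi/Stay, b/y/Hi/In, b/w/Lo/Stay, b/w/Lo/In, b/w/Hi/Stay, b/w/Hi/In} → row (0,6) (0,6) (4,0) (4,0) (2,2) (2,2)
{e/y/Lo/Stay, e/y/Lo/In} → row (0,1) (0,6) (4,0) (4,0) (2,2) (2,2)
{e/y/Hi/Stay, e/y/Hi/In} → row (0,1) (0,4) (4,0) (4,0) (2,2) (2,2)
{e/w/Lo/Stay, e/w/Hi/Stay} → row (0,1) (0,0) (4,0) (4,0) (2,2) (2,2)
{e/w/Lo/In, e/w/Hi/In} → row (0,1) (4,3) (4,0) (4,0) (2,2) (2,2)
That's 5 distinct rows out of 16 strategies.

5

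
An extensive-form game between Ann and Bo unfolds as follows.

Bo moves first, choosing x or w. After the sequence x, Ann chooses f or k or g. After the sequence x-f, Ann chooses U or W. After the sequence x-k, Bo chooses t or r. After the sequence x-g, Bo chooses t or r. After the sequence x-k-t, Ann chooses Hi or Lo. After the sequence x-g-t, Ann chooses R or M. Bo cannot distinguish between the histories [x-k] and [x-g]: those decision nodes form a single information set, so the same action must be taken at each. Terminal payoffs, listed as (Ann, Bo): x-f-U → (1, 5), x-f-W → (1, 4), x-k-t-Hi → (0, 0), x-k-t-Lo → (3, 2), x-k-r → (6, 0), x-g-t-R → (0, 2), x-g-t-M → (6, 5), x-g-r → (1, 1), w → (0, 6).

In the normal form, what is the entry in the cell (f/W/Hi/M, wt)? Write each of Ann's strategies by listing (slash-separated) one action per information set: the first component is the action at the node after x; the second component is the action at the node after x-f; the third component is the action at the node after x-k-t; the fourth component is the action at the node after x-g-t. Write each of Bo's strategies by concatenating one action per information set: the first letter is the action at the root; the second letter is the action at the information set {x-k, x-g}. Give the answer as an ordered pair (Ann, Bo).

(0, 6)

Trace the play path from the root:
  Bo plays w
→ terminal payoff (0, 6).
(Ann's choice at the node after x is never reached on this path, so it doesn't affect the outcome.)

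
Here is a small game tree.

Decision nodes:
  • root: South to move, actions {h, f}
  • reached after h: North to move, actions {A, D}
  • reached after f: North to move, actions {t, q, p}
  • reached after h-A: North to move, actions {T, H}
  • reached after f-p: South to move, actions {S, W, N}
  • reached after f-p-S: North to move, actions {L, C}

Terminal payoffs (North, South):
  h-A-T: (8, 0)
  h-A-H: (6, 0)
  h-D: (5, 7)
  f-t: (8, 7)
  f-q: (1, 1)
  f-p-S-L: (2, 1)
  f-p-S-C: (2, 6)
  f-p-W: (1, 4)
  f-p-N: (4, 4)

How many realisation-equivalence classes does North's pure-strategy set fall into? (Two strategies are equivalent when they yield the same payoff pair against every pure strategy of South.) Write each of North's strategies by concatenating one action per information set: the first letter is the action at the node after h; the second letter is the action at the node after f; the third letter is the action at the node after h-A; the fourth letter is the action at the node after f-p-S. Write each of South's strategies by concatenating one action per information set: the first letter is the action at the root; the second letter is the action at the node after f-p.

North has 24 pure strategies: AtTL, AtTC, AtHL, AtHC, AqTL, AqTC, AqHL, AqHC, ApTL, ApTC, ApHL, ApHC, DtTL, DtTC, DtHL, DtHC, DqTL, DqTC, DqHL, DqHC, DpTL, DpTC, DpHL, DpHC. Columns: hS, hW, hN, fS, fW, fN.
{AtTL, AtTC} → row (8,0) (8,0) (8,0) (8,7) (8,7) (8,7)
{AtHL, AtHC} → row (6,0) (6,0) (6,0) (8,7) (8,7) (8,7)
{AqTL, AqTC} → row (8,0) (8,0) (8,0) (1,1) (1,1) (1,1)
{AqHL, AqHC} → row (6,0) (6,0) (6,0) (1,1) (1,1) (1,1)
{ApTL} → row (8,0) (8,0) (8,0) (2,1) (1,4) (4,4)
{ApTC} → row (8,0) (8,0) (8,0) (2,6) (1,4) (4,4)
{ApHL} → row (6,0) (6,0) (6,0) (2,1) (1,4) (4,4)
{ApHC} → row (6,0) (6,0) (6,0) (2,6) (1,4) (4,4)
{DtTL, DtTC, DtHL, DtHC} → row (5,7) (5,7) (5,7) (8,7) (8,7) (8,7)
{DqTL, DqTC, DqHL, DqHC} → row (5,7) (5,7) (5,7) (1,1) (1,1) (1,1)
{DpTL, DpHL} → row (5,7) (5,7) (5,7) (2,1) (1,4) (4,4)
{DpTC, DpHC} → row (5,7) (5,7) (5,7) (2,6) (1,4) (4,4)
That's 12 distinct rows out of 24 strategies.

12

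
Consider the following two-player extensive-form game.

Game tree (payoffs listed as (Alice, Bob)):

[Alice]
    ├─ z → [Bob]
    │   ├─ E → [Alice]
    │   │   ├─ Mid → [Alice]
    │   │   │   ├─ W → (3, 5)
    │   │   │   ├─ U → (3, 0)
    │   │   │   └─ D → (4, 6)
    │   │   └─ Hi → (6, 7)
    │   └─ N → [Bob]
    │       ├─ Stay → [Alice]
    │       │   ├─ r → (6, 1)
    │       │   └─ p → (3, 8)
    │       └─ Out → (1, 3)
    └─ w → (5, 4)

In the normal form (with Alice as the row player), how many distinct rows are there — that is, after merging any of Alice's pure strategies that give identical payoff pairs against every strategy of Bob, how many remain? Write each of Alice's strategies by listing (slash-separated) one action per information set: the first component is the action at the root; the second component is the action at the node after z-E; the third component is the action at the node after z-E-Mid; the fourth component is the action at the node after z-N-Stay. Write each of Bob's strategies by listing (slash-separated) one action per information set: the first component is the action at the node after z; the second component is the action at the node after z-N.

9

Alice has 24 pure strategies: z/Mid/W/r, z/Mid/W/p, z/Mid/U/r, z/Mid/U/p, z/Mid/D/r, z/Mid/D/p, z/Hi/W/r, z/Hi/W/p, z/Hi/U/r, z/Hi/U/p, z/Hi/D/r, z/Hi/D/p, w/Mid/W/r, w/Mid/W/p, w/Mid/U/r, w/Mid/U/p, w/Mid/D/r, w/Mid/D/p, w/Hi/W/r, w/Hi/W/p, w/Hi/U/r, w/Hi/U/p, w/Hi/D/r, w/Hi/D/p. Columns: E/Stay, E/Out, N/Stay, N/Out.
{z/Mid/W/r} → row (3,5) (3,5) (6,1) (1,3)
{z/Mid/W/p} → row (3,5) (3,5) (3,8) (1,3)
{z/Mid/U/r} → row (3,0) (3,0) (6,1) (1,3)
{z/Mid/U/p} → row (3,0) (3,0) (3,8) (1,3)
{z/Mid/D/r} → row (4,6) (4,6) (6,1) (1,3)
{z/Mid/D/p} → row (4,6) (4,6) (3,8) (1,3)
{z/Hi/W/r, z/Hi/U/r, z/Hi/D/r} → row (6,7) (6,7) (6,1) (1,3)
{z/Hi/W/p, z/Hi/U/p, z/Hi/D/p} → row (6,7) (6,7) (3,8) (1,3)
{w/Mid/W/r, w/Mid/W/p, w/Mid/U/r, w/Mid/U/p, w/Mid/D/r, w/Mid/D/p, w/Hi/W/r, w/Hi/W/p, w/Hi/U/r, w/Hi/U/p, w/Hi/D/r, w/Hi/D/p} → row (5,4) (5,4) (5,4) (5,4)
That's 9 distinct rows out of 24 strategies.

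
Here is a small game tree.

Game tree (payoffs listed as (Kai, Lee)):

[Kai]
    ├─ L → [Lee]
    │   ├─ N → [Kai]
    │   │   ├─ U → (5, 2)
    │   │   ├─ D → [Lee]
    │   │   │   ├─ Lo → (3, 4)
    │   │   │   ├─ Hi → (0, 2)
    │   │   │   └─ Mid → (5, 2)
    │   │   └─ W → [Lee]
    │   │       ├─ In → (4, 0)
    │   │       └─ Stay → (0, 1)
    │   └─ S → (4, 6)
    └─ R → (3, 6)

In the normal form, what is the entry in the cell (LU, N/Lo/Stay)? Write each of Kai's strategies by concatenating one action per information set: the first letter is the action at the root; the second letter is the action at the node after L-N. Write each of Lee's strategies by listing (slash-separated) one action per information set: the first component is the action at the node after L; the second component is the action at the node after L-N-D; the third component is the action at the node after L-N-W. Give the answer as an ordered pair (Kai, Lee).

(5, 2)

Trace the play path from the root:
  Kai plays L
  Lee plays N at [L]
  Kai plays U at [L-N]
→ terminal payoff (5, 2).
(Lee's choice at the node after L-N-D is never reached on this path, so it doesn't affect the outcome.)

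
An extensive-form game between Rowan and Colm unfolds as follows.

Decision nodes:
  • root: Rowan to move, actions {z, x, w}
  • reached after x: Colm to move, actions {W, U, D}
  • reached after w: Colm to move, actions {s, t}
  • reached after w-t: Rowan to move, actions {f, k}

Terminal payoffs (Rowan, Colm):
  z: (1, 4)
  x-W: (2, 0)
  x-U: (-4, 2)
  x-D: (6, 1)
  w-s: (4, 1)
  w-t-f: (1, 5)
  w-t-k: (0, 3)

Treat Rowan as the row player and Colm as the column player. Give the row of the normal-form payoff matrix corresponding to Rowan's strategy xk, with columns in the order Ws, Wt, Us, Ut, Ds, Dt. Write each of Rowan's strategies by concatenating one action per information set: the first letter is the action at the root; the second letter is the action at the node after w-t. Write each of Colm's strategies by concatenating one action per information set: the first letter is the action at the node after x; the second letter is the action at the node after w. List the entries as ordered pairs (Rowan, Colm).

vs Ws: Rowan plays x → Colm plays W at [x] → (2, 0)
vs Wt: Rowan plays x → Colm plays W at [x] → (2, 0)
vs Us: Rowan plays x → Colm plays U at [x] → (-4, 2)
vs Ut: Rowan plays x → Colm plays U at [x] → (-4, 2)
vs Ds: Rowan plays x → Colm plays D at [x] → (6, 1)
vs Dt: Rowan plays x → Colm plays D at [x] → (6, 1)

(2,0) (2,0) (-4,2) (-4,2) (6,1) (6,1)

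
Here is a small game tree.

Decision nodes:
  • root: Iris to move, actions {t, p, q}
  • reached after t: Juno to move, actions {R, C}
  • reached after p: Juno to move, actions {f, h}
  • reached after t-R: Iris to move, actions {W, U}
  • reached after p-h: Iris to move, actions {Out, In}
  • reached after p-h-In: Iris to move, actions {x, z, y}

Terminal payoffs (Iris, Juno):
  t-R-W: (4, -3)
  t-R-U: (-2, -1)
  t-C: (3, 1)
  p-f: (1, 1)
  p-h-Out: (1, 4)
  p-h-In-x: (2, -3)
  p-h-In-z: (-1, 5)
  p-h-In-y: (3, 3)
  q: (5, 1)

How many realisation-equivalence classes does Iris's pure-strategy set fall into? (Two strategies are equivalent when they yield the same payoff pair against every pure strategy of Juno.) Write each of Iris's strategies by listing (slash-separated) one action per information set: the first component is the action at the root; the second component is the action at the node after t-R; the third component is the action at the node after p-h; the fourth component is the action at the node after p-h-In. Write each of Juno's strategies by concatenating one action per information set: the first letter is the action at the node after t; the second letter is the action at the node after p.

Iris has 36 pure strategies: t/W/Out/x, t/W/Out/z, t/W/Out/y, t/W/In/x, t/W/In/z, t/W/In/y, t/U/Out/x, t/U/Out/z, t/U/Out/y, t/U/In/x, t/U/In/z, t/U/In/y, p/W/Out/x, p/W/Out/z, p/W/Out/y, p/W/In/x, p/W/In/z, p/W/In/y, p/U/Out/x, p/U/Out/z, p/U/Out/y, p/U/In/x, p/U/In/z, p/U/In/y, q/W/Out/x, q/W/Out/z, q/W/Out/y, q/W/In/x, q/W/In/z, q/W/In/y, q/U/Out/x, q/U/Out/z, q/U/Out/y, q/U/In/x, q/U/In/z, q/U/In/y. Columns: Rf, Rh, Cf, Ch.
{t/W/Out/x, t/W/Out/z, t/W/Out/y, t/W/In/x, t/W/In/z, t/W/In/y} → row (4,-3) (4,-3) (3,1) (3,1)
{t/U/Out/x, t/U/Out/z, t/U/Out/y, t/U/In/x, t/U/In/z, t/U/In/y} → row (-2,-1) (-2,-1) (3,1) (3,1)
{p/W/Out/x, p/W/Out/z, p/W/Out/y, p/U/Out/x, p/U/Out/z, p/U/Out/y} → row (1,1) (1,4) (1,1) (1,4)
{p/W/In/x, p/U/In/x} → row (1,1) (2,-3) (1,1) (2,-3)
{p/W/In/z, p/U/In/z} → row (1,1) (-1,5) (1,1) (-1,5)
{p/W/In/y, p/U/In/y} → row (1,1) (3,3) (1,1) (3,3)
{q/W/Out/x, q/W/Out/z, q/W/Out/y, q/W/In/x, q/W/In/z, q/W/In/y, q/U/Out/x, q/U/Out/z, q/U/Out/y, q/U/In/x, q/U/In/z, q/U/In/y} → row (5,1) (5,1) (5,1) (5,1)
That's 7 distinct rows out of 36 strategies.

7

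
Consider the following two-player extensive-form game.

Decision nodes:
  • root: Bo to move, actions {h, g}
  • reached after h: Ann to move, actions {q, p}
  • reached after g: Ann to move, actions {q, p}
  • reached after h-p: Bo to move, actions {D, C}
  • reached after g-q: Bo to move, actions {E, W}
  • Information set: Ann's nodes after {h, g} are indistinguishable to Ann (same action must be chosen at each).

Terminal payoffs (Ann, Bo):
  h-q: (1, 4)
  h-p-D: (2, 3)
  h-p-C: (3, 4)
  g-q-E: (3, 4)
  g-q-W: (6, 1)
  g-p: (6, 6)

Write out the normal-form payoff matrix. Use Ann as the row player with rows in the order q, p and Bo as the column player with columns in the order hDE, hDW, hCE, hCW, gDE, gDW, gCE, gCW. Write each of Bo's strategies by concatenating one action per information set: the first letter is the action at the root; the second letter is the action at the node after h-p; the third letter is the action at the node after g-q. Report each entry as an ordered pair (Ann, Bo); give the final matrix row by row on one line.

Row q: hDE→(1,4), hDW→(1,4), hCE→(1,4), hCW→(1,4), gDE→(3,4), gDW→(6,1), gCE→(3,4), gCW→(6,1)
Row p: hDE→(2,3), hDW→(2,3), hCE→(3,4), hCW→(3,4), gDE→(6,6), gDW→(6,6), gCE→(6,6), gCW→(6,6)

q: (1,4) (1,4) (1,4) (1,4) (3,4) (6,1) (3,4) (6,1) | p: (2,3) (2,3) (3,4) (3,4) (6,6) (6,6) (6,6) (6,6)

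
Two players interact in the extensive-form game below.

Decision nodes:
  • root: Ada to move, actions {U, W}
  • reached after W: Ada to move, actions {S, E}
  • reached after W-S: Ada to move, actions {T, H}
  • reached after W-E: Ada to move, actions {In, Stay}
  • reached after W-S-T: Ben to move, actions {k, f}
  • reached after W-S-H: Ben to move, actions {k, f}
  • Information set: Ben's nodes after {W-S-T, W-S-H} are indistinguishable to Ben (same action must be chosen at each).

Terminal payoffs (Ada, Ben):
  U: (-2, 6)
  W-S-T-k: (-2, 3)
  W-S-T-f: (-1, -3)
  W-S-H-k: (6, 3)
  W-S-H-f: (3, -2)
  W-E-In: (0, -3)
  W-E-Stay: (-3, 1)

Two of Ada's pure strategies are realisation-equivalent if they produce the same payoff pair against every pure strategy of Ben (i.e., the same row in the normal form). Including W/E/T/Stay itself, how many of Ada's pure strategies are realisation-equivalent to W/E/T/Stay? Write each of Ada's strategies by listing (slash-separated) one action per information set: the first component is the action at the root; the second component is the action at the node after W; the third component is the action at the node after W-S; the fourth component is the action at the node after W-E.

Row for W/E/T/Stay (columns k, f): (-3,1) (-3,1).
Under W/E/T/Stay, Ada's choice at the node after W-S can never be reached regardless of what Ben does, so varying those choices leaves every outcome unchanged.
Holding the reachable choices fixed and varying the unreachable one freely already gives 2 equivalent strategies.
No other strategy reproduces this row, so those 2 are the full class: W/E/T/Stay, W/E/H/Stay.

2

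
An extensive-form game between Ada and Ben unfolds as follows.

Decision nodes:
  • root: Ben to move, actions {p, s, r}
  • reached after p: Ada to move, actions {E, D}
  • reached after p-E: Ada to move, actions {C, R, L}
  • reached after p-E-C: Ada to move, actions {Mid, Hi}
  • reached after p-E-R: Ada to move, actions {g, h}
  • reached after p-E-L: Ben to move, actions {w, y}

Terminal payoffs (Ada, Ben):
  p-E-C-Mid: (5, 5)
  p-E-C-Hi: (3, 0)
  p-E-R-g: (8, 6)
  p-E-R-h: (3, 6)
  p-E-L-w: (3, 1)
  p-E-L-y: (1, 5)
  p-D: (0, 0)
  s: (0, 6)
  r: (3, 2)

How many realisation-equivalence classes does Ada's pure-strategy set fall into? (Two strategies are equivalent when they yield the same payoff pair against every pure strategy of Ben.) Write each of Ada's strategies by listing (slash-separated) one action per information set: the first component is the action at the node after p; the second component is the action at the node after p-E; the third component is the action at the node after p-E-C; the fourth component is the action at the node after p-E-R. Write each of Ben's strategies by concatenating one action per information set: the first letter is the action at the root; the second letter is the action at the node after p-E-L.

6

Ada has 24 pure strategies: E/C/Mid/g, E/C/Mid/h, E/C/Hi/g, E/C/Hi/h, E/R/Mid/g, E/R/Mid/h, E/R/Hi/g, E/R/Hi/h, E/L/Mid/g, E/L/Mid/h, E/L/Hi/g, E/L/Hi/h, D/C/Mid/g, D/C/Mid/h, D/C/Hi/g, D/C/Hi/h, D/R/Mid/g, D/R/Mid/h, D/R/Hi/g, D/R/Hi/h, D/L/Mid/g, D/L/Mid/h, D/L/Hi/g, D/L/Hi/h. Columns: pw, py, sw, sy, rw, ry.
{E/C/Mid/g, E/C/Mid/h} → row (5,5) (5,5) (0,6) (0,6) (3,2) (3,2)
{E/C/Hi/g, E/C/Hi/h} → row (3,0) (3,0) (0,6) (0,6) (3,2) (3,2)
{E/R/Mid/g, E/R/Hi/g} → row (8,6) (8,6) (0,6) (0,6) (3,2) (3,2)
{E/R/Mid/h, E/R/Hi/h} → row (3,6) (3,6) (0,6) (0,6) (3,2) (3,2)
{E/L/Mid/g, E/L/Mid/h, E/L/Hi/g, E/L/Hi/h} → row (3,1) (1,5) (0,6) (0,6) (3,2) (3,2)
{D/C/Mid/g, D/C/Mid/h, D/C/Hi/g, D/C/Hi/h, D/R/Mid/g, D/R/Mid/h, D/R/Hi/g, D/R/Hi/h, D/L/Mid/g, D/L/Mid/h, D/L/Hi/g, D/L/Hi/h} → row (0,0) (0,0) (0,6) (0,6) (3,2) (3,2)
That's 6 distinct rows out of 24 strategies.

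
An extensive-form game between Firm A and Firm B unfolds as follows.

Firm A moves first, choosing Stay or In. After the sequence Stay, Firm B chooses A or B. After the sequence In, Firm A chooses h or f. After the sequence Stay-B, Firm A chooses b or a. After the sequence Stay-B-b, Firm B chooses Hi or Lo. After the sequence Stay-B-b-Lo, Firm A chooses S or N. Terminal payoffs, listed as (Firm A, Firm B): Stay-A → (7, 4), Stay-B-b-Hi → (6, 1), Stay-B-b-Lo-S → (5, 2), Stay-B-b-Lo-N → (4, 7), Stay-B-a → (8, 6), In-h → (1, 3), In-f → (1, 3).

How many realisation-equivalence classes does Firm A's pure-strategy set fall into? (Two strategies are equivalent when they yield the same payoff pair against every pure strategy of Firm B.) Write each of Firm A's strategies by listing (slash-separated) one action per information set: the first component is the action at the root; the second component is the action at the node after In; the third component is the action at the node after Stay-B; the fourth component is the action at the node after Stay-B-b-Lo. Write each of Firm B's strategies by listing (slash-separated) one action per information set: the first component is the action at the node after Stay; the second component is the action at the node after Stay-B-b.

Firm A has 16 pure strategies: Stay/h/b/S, Stay/h/b/N, Stay/h/a/S, Stay/h/a/N, Stay/f/b/S, Stay/f/b/N, Stay/f/a/S, Stay/f/a/N, In/h/b/S, In/h/b/N, In/h/a/S, In/h/a/N, In/f/b/S, In/f/b/N, In/f/a/S, In/f/a/N. Columns: A/Hi, A/Lo, B/Hi, B/Lo.
{Stay/h/b/S, Stay/f/b/S} → row (7,4) (7,4) (6,1) (5,2)
{Stay/h/b/N, Stay/f/b/N} → row (7,4) (7,4) (6,1) (4,7)
{Stay/h/a/S, Stay/h/a/N, Stay/f/a/S, Stay/f/a/N} → row (7,4) (7,4) (8,6) (8,6)
{In/h/b/S, In/h/b/N, In/h/a/S, In/h/a/N, In/f/b/S, In/f/b/N, In/f/a/S, In/f/a/N} → row (1,3) (1,3) (1,3) (1,3)
That's 4 distinct rows out of 16 strategies.

4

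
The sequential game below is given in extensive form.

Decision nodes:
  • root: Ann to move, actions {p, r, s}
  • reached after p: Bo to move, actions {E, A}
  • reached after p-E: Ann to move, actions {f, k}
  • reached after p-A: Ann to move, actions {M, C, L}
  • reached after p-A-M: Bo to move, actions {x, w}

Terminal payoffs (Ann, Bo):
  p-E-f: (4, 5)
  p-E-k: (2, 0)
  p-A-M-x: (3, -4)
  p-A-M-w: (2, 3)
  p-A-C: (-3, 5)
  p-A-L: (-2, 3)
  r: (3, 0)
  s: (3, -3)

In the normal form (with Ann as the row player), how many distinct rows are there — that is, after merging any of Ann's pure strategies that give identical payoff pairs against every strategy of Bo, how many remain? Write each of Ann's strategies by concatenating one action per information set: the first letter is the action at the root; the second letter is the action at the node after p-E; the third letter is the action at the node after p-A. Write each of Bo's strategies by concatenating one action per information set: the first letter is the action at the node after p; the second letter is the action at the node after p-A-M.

Ann has 18 pure strategies: pfM, pfC, pfL, pkM, pkC, pkL, rfM, rfC, rfL, rkM, rkC, rkL, sfM, sfC, sfL, skM, skC, skL. Columns: Ex, Ew, Ax, Aw.
{pfM} → row (4,5) (4,5) (3,-4) (2,3)
{pfC} → row (4,5) (4,5) (-3,5) (-3,5)
{pfL} → row (4,5) (4,5) (-2,3) (-2,3)
{pkM} → row (2,0) (2,0) (3,-4) (2,3)
{pkC} → row (2,0) (2,0) (-3,5) (-3,5)
{pkL} → row (2,0) (2,0) (-2,3) (-2,3)
{rfM, rfC, rfL, rkM, rkC, rkL} → row (3,0) (3,0) (3,0) (3,0)
{sfM, sfC, sfL, skM, skC, skL} → row (3,-3) (3,-3) (3,-3) (3,-3)
That's 8 distinct rows out of 18 strategies.

8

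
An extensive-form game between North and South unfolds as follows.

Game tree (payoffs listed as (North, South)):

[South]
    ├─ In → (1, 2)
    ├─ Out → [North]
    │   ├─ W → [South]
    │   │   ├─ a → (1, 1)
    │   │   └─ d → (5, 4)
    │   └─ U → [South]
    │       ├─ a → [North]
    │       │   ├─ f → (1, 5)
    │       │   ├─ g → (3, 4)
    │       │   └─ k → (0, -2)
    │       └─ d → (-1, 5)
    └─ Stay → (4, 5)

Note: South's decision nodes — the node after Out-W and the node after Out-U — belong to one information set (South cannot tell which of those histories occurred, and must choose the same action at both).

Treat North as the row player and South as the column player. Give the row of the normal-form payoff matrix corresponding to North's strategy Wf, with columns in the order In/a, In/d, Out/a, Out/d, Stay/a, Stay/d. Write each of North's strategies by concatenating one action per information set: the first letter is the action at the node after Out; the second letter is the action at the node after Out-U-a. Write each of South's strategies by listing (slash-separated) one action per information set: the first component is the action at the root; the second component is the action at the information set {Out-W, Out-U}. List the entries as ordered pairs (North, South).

(1,2) (1,2) (1,1) (5,4) (4,5) (4,5)

vs In/a: South plays In → (1, 2)
vs In/d: South plays In → (1, 2)
vs Out/a: South plays Out → North plays W at [Out] → South plays a at [Out-W] → (1, 1)
vs Out/d: South plays Out → North plays W at [Out] → South plays d at [Out-W] → (5, 4)
vs Stay/a: South plays Stay → (4, 5)
vs Stay/d: South plays Stay → (4, 5)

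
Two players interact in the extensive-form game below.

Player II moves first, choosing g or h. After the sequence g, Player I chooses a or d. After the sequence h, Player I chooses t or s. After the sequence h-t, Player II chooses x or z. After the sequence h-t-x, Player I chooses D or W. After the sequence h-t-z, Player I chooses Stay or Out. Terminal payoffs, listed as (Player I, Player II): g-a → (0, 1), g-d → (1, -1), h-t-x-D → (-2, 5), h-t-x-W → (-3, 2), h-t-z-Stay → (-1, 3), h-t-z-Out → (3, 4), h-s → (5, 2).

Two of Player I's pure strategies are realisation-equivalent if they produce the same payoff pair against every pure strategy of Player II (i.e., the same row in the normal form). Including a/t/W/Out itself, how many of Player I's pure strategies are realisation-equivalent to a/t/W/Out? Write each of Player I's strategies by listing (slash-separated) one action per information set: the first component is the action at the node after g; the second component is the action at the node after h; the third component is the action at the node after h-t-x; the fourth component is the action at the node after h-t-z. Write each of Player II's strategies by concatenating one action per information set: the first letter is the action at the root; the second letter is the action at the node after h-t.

Row for a/t/W/Out (columns gx, gz, hx, hz): (0,1) (0,1) (-3,2) (3,4).
Every one of Player I's information sets is on the play path for some reply by Player II when Player I follows a/t/W/Out.
Changing the action at any of them therefore changes at least one column, so only a/t/W/Out itself gives this row.

1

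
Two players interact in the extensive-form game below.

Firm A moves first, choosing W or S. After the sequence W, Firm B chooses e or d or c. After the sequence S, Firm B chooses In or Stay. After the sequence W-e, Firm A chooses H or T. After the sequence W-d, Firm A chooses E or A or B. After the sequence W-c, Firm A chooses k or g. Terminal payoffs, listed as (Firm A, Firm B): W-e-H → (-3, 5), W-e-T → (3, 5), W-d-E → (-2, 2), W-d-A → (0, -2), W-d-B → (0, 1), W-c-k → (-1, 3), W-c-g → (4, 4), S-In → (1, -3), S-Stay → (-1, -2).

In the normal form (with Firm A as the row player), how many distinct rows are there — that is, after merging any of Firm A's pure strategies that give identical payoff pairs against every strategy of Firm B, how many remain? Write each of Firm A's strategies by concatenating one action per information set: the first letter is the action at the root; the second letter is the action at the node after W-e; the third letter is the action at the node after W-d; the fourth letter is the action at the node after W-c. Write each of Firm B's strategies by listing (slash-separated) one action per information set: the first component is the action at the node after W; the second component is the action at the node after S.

Firm A has 24 pure strategies: WHEk, WHEg, WHAk, WHAg, WHBk, WHBg, WTEk, WTEg, WTAk, WTAg, WTBk, WTBg, SHEk, SHEg, SHAk, SHAg, SHBk, SHBg, STEk, STEg, STAk, STAg, STBk, STBg. Columns: e/In, e/Stay, d/In, d/Stay, c/In, c/Stay.
{WHEk} → row (-3,5) (-3,5) (-2,2) (-2,2) (-1,3) (-1,3)
{WHEg} → row (-3,5) (-3,5) (-2,2) (-2,2) (4,4) (4,4)
{WHAk} → row (-3,5) (-3,5) (0,-2) (0,-2) (-1,3) (-1,3)
{WHAg} → row (-3,5) (-3,5) (0,-2) (0,-2) (4,4) (4,4)
{WHBk} → row (-3,5) (-3,5) (0,1) (0,1) (-1,3) (-1,3)
{WHBg} → row (-3,5) (-3,5) (0,1) (0,1) (4,4) (4,4)
{WTEk} → row (3,5) (3,5) (-2,2) (-2,2) (-1,3) (-1,3)
{WTEg} → row (3,5) (3,5) (-2,2) (-2,2) (4,4) (4,4)
{WTAk} → row (3,5) (3,5) (0,-2) (0,-2) (-1,3) (-1,3)
{WTAg} → row (3,5) (3,5) (0,-2) (0,-2) (4,4) (4,4)
{WTBk} → row (3,5) (3,5) (0,1) (0,1) (-1,3) (-1,3)
{WTBg} → row (3,5) (3,5) (0,1) (0,1) (4,4) (4,4)
{SHEk, SHEg, SHAk, SHAg, SHBk, SHBg, STEk, STEg, STAk, STAg, STBk, STBg} → row (1,-3) (-1,-2) (1,-3) (-1,-2) (1,-3) (-1,-2)
That's 13 distinct rows out of 24 strategies.

13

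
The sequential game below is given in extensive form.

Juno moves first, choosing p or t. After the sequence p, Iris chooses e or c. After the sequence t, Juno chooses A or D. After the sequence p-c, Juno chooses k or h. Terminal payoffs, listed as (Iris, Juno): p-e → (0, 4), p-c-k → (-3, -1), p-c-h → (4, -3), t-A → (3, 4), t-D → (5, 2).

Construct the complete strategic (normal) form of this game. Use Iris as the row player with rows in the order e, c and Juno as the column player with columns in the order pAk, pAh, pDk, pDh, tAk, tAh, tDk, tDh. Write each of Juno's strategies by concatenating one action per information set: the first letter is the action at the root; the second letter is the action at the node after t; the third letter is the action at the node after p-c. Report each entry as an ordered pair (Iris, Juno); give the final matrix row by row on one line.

e: (0,4) (0,4) (0,4) (0,4) (3,4) (3,4) (5,2) (5,2) | c: (-3,-1) (4,-3) (-3,-1) (4,-3) (3,4) (3,4) (5,2) (5,2)

          pAk      pAh      pDk      pDh      tAk      tAh      tDk      tDh
   e    (0,4)    (0,4)    (0,4)    (0,4)    (3,4)    (3,4)    (5,2)    (5,2)
   c  (-3,-1)   (4,-3)  (-3,-1)   (4,-3)    (3,4)    (3,4)    (5,2)    (5,2)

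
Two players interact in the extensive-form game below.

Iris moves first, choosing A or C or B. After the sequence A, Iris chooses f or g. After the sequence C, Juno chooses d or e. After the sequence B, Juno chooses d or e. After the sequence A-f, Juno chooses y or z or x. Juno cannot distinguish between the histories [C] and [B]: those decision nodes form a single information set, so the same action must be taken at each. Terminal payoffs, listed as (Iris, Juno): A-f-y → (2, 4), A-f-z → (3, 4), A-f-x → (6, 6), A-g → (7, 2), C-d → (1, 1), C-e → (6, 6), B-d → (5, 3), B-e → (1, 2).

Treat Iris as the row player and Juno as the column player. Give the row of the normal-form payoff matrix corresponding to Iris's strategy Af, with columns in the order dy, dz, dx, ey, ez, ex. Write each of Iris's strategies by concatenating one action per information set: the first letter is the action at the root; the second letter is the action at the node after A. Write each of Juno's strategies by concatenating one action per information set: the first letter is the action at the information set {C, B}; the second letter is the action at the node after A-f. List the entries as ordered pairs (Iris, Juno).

vs dy: Iris plays A → Iris plays f at [A] → Juno plays y at [A-f] → (2, 4)
vs dz: Iris plays A → Iris plays f at [A] → Juno plays z at [A-f] → (3, 4)
vs dx: Iris plays A → Iris plays f at [A] → Juno plays x at [A-f] → (6, 6)
vs ey: Iris plays A → Iris plays f at [A] → Juno plays y at [A-f] → (2, 4)
vs ez: Iris plays A → Iris plays f at [A] → Juno plays z at [A-f] → (3, 4)
vs ex: Iris plays A → Iris plays f at [A] → Juno plays x at [A-f] → (6, 6)

(2,4) (3,4) (6,6) (2,4) (3,4) (6,6)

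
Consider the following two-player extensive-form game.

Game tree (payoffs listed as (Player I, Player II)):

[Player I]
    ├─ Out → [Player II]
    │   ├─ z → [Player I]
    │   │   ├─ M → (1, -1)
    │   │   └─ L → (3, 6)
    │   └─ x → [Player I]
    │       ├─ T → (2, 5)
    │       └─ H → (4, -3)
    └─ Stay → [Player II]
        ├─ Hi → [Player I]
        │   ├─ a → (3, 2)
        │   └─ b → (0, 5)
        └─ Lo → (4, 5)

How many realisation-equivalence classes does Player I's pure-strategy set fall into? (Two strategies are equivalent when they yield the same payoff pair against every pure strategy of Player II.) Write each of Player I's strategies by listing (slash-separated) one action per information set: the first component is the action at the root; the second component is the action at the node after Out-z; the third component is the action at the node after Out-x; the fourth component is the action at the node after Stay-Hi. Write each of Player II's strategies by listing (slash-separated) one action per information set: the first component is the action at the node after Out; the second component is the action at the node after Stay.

Player I has 16 pure strategies: Out/M/T/a, Out/M/T/b, Out/M/H/a, Out/M/H/b, Out/L/T/a, Out/L/T/b, Out/L/H/a, Out/L/H/b, Stay/M/T/a, Stay/M/T/b, Stay/M/H/a, Stay/M/H/b, Stay/L/T/a, Stay/L/T/b, Stay/L/H/a, Stay/L/H/b. Columns: z/Hi, z/Lo, x/Hi, x/Lo.
{Out/M/T/a, Out/M/T/b} → row (1,-1) (1,-1) (2,5) (2,5)
{Out/M/H/a, Out/M/H/b} → row (1,-1) (1,-1) (4,-3) (4,-3)
{Out/L/T/a, Out/L/T/b} → row (3,6) (3,6) (2,5) (2,5)
{Out/L/H/a, Out/L/H/b} → row (3,6) (3,6) (4,-3) (4,-3)
{Stay/M/T/a, Stay/M/H/a, Stay/L/T/a, Stay/L/H/a} → row (3,2) (4,5) (3,2) (4,5)
{Stay/M/T/b, Stay/M/H/b, Stay/L/T/b, Stay/L/H/b} → row (0,5) (4,5) (0,5) (4,5)
That's 6 distinct rows out of 16 strategies.

6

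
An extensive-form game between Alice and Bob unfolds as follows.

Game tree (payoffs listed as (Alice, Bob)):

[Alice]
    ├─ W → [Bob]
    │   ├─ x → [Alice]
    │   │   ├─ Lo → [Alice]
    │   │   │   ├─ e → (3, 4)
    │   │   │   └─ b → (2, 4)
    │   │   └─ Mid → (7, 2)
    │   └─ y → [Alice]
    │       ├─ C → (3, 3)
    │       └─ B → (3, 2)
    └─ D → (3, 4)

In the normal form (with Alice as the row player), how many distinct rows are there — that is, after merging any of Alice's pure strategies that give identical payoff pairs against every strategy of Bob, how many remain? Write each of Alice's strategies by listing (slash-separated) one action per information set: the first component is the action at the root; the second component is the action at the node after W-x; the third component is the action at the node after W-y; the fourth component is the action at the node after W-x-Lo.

Alice has 16 pure strategies: W/Lo/C/e, W/Lo/C/b, W/Lo/B/e, W/Lo/B/b, W/Mid/C/e, W/Mid/C/b, W/Mid/B/e, W/Mid/B/b, D/Lo/C/e, D/Lo/C/b, D/Lo/B/e, D/Lo/B/b, D/Mid/C/e, D/Mid/C/b, D/Mid/B/e, D/Mid/B/b. Columns: x, y.
{W/Lo/C/e} → row (3,4) (3,3)
{W/Lo/C/b} → row (2,4) (3,3)
{W/Lo/B/e} → row (3,4) (3,2)
{W/Lo/B/b} → row (2,4) (3,2)
{W/Mid/C/e, W/Mid/C/b} → row (7,2) (3,3)
{W/Mid/B/e, W/Mid/B/b} → row (7,2) (3,2)
{D/Lo/C/e, D/Lo/C/b, D/Lo/B/e, D/Lo/B/b, D/Mid/C/e, D/Mid/C/b, D/Mid/B/e, D/Mid/B/b} → row (3,4) (3,4)
That's 7 distinct rows out of 16 strategies.

7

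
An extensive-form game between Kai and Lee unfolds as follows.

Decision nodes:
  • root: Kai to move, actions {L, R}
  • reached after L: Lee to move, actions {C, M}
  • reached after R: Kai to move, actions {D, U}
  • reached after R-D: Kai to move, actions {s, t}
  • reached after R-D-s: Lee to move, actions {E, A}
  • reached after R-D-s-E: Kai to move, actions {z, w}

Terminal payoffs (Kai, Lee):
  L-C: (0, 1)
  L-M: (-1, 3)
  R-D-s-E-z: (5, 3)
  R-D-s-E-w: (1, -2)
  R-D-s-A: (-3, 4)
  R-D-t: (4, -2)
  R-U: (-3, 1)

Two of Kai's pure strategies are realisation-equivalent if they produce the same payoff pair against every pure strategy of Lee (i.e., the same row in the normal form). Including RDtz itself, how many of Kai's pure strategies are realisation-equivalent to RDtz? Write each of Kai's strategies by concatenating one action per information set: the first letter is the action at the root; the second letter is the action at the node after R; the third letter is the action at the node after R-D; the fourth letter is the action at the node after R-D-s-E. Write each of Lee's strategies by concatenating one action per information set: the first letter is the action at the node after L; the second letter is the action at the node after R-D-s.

2

Row for RDtz (columns CE, CA, ME, MA): (4,-2) (4,-2) (4,-2) (4,-2).
Under RDtz, Kai's choice at the node after R-D-s-E can never be reached regardless of what Lee does, so varying those choices leaves every outcome unchanged.
Holding the reachable choices fixed and varying the unreachable one freely already gives 2 equivalent strategies.
No other strategy reproduces this row, so those 2 are the full class: RDtz, RDtw.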